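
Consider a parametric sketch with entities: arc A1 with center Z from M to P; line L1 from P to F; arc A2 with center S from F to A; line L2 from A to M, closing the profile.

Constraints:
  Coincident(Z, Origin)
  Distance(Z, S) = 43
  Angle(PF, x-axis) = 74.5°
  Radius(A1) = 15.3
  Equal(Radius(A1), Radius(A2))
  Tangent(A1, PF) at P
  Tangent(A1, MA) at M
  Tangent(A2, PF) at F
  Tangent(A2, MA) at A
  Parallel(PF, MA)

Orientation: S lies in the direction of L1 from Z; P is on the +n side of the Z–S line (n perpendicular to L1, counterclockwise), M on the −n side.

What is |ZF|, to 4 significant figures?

45.64

The slot axis is L1's direction at 74.5°, so u = (cos 74.5°, sin 74.5°) = (0.2672, 0.9636) and n = (−sin 74.5°, cos 74.5°) = (-0.9636, 0.2672). Z is at the origin and S lies 43.0 along u from Z, so S = 43.0·u = (11.49, 41.44). Tangency of A1 to both parallel lines with radius 15.3 puts P and M at Z ± 15.3·n: P = (-14.74, 4.089), M = (14.74, -4.089). Equal radii place F and A the same way about S: F = S + 15.3·n = (-3.252, 45.52), A = S − 15.3·n = (26.23, 37.35). Then |ZF| = |F − Z| = 45.64.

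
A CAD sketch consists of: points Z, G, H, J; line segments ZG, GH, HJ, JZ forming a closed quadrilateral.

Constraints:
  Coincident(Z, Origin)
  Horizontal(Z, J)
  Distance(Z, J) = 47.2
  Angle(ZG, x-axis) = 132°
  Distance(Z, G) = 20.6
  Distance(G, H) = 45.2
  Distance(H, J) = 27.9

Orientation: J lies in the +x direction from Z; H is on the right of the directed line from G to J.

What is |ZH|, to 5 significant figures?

25.231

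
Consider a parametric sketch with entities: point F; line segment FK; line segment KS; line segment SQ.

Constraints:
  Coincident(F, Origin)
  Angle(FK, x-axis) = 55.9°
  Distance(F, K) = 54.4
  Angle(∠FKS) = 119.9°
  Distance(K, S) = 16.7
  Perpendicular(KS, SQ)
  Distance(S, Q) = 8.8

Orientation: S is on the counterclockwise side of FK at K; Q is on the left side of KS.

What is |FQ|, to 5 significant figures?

58.236

∠FKS = 119.9°, so KS runs at 55.9° + (180° − 119.9°) = 116.00° from the x-axis; with |KS| = 16.7, S = K + 16.7·(cos 116.00°, sin 116.00°) = (23.178, 60.056). KS is perpendicular to SQ; with |SQ| = 8.8 on the left of KS, Q = S + 8.8·(-0.89879, -0.43837) = (15.269, 56.199). Then |FQ| = |Q − F| = 58.236.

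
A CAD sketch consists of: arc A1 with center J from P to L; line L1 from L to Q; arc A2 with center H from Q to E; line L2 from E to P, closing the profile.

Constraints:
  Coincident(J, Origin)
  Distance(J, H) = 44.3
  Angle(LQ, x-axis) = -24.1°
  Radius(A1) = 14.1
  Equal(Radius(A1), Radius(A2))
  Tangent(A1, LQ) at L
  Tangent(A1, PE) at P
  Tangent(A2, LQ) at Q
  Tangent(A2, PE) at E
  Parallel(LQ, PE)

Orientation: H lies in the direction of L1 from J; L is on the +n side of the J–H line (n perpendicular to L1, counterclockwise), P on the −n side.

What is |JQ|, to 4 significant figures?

46.49

Tangency of A1 to both parallel lines with radius 14.1 puts L and P at J ± 14.1·n: L = (5.757, 12.87), P = (-5.757, -12.87). Equal radii place Q and E the same way about H: Q = H + 14.1·n = (46.20, -5.218), E = H − 14.1·n = (34.68, -30.96). Then |JQ| = |Q − J| = 46.49.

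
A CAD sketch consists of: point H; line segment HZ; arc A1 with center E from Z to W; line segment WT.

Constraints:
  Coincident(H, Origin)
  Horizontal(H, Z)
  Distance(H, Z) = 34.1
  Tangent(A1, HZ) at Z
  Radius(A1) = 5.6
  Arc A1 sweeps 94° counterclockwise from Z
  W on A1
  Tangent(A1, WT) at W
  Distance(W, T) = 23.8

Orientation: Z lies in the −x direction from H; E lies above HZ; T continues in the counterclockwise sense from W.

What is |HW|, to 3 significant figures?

29.1

The tangent condition forces EZ to be normal to HZ, so E = Z + (0, 5.6) = (-34.1, 5.60). On A1, Z sits at bearing -90° from E; a 94° counterclockwise sweep puts W at bearing 4°, so W = E + 5.6·(cos 4°, sin 4°) = (-28.5, 5.99). Then |HW| = |W − H| = 29.1.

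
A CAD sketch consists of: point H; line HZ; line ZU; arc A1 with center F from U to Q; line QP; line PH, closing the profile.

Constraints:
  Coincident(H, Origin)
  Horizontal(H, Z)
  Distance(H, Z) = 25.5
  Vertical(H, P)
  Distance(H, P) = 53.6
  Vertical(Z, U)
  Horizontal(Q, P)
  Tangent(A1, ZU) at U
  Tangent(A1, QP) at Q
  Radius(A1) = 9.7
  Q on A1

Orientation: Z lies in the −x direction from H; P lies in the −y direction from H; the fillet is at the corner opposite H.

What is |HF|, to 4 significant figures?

46.66

H is at the origin; H and Z share the same y with |HZ| = 25.5 and Z on the −x side, so Z = (-25.50, 0.000). H and P share the same x with |HP| = 53.6 and P on the −y side, so P = (0.000, -53.60). The virtual corner opposite H is at (-25.50, -53.60). A1 meets ZU tangentially, so FU is at right angles to ZU and the tangent condition forces FQ to be normal to QP, with radius 9.7, so the center F sits 9.7 in from both sides at F = (-15.80, -43.90). Then |HF| = |F − H| = 46.66.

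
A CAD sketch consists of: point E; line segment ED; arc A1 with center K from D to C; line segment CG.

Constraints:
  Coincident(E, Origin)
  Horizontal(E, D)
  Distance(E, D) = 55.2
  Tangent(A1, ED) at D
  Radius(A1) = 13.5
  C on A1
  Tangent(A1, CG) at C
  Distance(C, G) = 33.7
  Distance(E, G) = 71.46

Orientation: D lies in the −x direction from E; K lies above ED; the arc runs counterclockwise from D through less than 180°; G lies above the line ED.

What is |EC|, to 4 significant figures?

45.58

E is at the origin; E and D share the same y with |ED| = 55.2 and D on the −x side, so D = (-55.20, 0.000). Since A1 is tangent to ED there, KD ⟂ ED, so K = D + (0, 13.5) = (-55.20, 13.50). Since KC ⟂ CG (tangency), |KG| = √(13.5² + 33.7²) = 36.30 regardless of where C sits on A1. So G lies on both circle(E, 71.46) and circle(K, 36.30); the above-ED intersection is G = (-51.44, 49.61). C is the foot of the tangent from G: C = (-42.22, 17.19).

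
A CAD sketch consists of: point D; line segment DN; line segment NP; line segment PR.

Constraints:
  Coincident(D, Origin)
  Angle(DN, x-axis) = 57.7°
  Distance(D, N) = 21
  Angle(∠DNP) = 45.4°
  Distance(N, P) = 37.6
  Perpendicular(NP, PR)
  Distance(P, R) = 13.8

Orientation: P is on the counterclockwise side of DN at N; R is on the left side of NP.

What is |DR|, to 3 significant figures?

22.9

D is at the origin; DN runs at 57.7° with length 21.0, so N = 21.0·(cos 57.7°, sin 57.7°) = (11.2, 17.8). ∠DNP = 45.4°, so NP runs at 57.7° + (180° − 45.4°) = 192° from the x-axis; with |NP| = 37.6, P = N + 37.6·(cos 192°, sin 192°) = (-25.5, 9.74). NP is perpendicular to PR; with |PR| = 13.8 on the left of NP, R = P + 13.8·(0.213, -0.977) = (-22.6, -3.74). Then |DR| = |R − D| = 22.9.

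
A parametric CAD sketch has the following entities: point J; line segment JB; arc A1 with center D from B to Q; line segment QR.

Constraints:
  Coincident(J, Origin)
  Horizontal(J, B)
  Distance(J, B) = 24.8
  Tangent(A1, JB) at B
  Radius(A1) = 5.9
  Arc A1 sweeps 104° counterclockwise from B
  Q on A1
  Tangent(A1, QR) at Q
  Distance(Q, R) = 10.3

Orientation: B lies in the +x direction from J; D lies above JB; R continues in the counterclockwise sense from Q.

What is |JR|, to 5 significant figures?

32.953

On A1, B sits at bearing -90° from D; a 104° counterclockwise sweep puts Q at bearing 14°, so Q = D + 5.9·(cos 14°, sin 14°) = (30.525, 7.3273). Since A1 is tangent to QR there, DQ ⟂ QR, so QR runs along (−sin 14°, cos 14°); with |QR| = 10.3, R = (28.033, 17.321). Then |JR| = |R − J| = 32.953.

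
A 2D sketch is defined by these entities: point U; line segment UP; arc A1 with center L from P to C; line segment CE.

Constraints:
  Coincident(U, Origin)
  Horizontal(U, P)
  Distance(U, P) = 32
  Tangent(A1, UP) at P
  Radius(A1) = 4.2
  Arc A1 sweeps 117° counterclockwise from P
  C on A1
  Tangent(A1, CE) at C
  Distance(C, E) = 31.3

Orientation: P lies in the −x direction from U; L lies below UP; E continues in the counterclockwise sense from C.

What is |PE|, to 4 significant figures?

35.57

On A1, P sits at bearing 90° from L; a 117° counterclockwise sweep puts C at bearing 207°, so C = L + 4.2·(cos 207°, sin 207°) = (-35.74, -6.107). A1 meets CE tangentially, so LC is at right angles to CE, so CE runs along (−sin 207°, cos 207°); with |CE| = 31.3, E = (-21.53, -34.00). Then |PE| = |E − P| = 35.57.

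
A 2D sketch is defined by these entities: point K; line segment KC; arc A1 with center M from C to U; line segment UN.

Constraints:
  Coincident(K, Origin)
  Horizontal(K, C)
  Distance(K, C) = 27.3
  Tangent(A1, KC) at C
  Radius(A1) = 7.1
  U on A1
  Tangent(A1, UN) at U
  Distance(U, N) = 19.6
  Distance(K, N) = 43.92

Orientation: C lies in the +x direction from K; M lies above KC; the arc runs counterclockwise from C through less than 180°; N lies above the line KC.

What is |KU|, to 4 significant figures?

35.07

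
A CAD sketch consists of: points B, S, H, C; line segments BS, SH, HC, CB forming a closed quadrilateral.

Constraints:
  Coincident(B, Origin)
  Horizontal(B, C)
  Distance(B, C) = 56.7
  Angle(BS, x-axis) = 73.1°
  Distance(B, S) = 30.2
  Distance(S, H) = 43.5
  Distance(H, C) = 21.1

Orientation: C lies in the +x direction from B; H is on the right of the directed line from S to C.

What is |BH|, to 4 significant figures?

36.50

Checks: B.y = 0.00, C.y = 0.00 ✓; |SH| = 43.50 ✓; |HC| = 21.10 ✓.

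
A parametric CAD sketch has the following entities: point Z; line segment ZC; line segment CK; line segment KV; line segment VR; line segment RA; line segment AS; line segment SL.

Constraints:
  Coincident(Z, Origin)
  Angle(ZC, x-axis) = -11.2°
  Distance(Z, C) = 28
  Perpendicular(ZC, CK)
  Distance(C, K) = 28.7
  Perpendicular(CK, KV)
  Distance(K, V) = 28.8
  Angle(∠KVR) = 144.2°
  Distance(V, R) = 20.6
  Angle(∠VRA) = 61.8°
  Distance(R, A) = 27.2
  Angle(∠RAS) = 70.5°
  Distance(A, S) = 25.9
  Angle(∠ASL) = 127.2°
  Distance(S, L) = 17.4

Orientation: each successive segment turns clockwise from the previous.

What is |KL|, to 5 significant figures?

33.659

Z is at the origin; ZC runs at -11.2° with length 28.0, so C = (27.467, -5.4386). ZC is perpendicular to CK, so CK runs at -101.20°; with |CK| = 28.7, K = (21.892, -33.592). CK is perpendicular to KV, so KV runs at 168.80°; with |KV| = 28.8, V = (-6.3593, -27.998). ∠KVR = 144.2° gives VR at 133.00° from the x-axis; with |VR| = 20.6, R = (-20.408, -12.932). ∠VRA = 61.8° gives RA at 14.800° from the x-axis; with |RA| = 27.2, A = (5.8891, -5.9840). ∠RAS = 70.5° gives AS at -94.700° from the x-axis; with |AS| = 25.9, S = (3.7669, -31.797). ∠ASL = 127.2° gives SL at -147.50° from the x-axis; with |SL| = 17.4, L = (-10.908, -41.146). Then |KL| = |L − K| = 33.659.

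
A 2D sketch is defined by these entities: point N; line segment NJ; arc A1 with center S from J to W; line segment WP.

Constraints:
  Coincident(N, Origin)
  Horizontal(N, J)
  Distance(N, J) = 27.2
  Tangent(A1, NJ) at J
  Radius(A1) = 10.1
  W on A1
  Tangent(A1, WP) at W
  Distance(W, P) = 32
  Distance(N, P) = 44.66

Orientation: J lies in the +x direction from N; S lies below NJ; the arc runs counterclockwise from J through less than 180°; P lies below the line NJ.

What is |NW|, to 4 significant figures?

19.68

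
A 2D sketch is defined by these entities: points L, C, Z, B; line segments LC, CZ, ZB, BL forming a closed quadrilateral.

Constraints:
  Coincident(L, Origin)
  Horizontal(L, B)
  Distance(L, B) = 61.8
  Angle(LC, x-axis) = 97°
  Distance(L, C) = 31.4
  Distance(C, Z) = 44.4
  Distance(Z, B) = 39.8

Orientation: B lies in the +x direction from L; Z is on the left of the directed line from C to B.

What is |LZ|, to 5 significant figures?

52.643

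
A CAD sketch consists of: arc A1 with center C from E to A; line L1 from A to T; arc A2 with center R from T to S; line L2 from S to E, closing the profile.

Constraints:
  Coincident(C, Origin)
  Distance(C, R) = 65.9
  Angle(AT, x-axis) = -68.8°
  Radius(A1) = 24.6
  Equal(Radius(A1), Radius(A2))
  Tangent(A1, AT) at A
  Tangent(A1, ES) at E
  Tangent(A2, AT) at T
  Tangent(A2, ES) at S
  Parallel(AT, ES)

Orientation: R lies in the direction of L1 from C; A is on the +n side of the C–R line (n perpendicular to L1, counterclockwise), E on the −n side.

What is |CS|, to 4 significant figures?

70.34

The slot axis is L1's direction at -68.8°, so u = (cos -68.8°, sin -68.8°) = (0.3616, -0.9323) and n = (−sin -68.8°, cos -68.8°) = (0.9323, 0.3616). C is at the origin and R lies 65.9 along u from C, so R = 65.9·u = (23.83, -61.44). Tangency of A1 to both parallel lines with radius 24.6 puts A and E at C ± 24.6·n: A = (22.94, 8.896), E = (-22.94, -8.896). Equal radii place T and S the same way about R: T = R + 24.6·n = (46.77, -52.54), S = R − 24.6·n = (0.8959, -70.34). Then |CS| = |S − C| = 70.34.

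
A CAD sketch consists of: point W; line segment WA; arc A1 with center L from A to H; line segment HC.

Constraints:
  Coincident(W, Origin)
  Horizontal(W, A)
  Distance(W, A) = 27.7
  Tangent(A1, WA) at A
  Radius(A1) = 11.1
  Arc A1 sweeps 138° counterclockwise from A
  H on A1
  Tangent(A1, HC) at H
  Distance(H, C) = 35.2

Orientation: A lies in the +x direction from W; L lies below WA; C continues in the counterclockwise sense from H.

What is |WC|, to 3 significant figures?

63.2

W is at the origin; W and A share the same y with |WA| = 27.7 and A on the +x side, so A = (27.7, 0.00). Tangency of A1 to WA means the radius LA is perpendicular to WA, so L = A + (0, -11.1) = (27.7, -11.1). On A1, A sits at bearing 90° from L; a 138° counterclockwise sweep puts H at bearing 228°, so H = L + 11.1·(cos 228°, sin 228°) = (20.3, -19.3). A1 meets HC tangentially, so LH is at right angles to HC, so HC runs along (−sin 228°, cos 228°); with |HC| = 35.2, C = (46.4, -42.9). Then |WC| = |C − W| = 63.2.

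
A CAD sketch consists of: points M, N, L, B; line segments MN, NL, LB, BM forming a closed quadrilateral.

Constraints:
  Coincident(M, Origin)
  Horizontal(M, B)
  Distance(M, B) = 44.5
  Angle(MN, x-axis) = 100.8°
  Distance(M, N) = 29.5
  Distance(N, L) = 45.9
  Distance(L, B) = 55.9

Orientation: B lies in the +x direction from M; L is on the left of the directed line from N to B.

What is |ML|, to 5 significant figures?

63.573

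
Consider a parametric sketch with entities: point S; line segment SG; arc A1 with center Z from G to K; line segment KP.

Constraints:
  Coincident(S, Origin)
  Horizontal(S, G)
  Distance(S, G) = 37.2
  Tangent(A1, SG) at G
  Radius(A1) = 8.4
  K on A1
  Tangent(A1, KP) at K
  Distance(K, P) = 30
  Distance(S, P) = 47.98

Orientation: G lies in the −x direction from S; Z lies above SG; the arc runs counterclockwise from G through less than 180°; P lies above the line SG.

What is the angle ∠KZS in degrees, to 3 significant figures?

12.7°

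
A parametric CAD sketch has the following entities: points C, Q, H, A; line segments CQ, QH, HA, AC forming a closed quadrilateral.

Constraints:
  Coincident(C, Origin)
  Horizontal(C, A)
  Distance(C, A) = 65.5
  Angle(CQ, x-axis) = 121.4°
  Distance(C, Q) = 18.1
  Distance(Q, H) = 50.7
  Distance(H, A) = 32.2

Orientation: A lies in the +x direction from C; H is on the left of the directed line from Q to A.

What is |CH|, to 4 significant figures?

45.99

C is at the origin; CA is horizontal with |CA| = 65.5 and A in +x, so A = (65.5, 0). CQ runs at 121.4° with |CQ| = 18.1, so Q = (-9.430, 15.45). H is determined by |QH| = 50.7 and |HA| = 32.2 together: it lies at the intersection of circle(Q, 50.7) and circle(A, 32.2). With |QA| = 76.51, the foot of the radical line on QA is 48.28 from Q and the perpendicular offset is √(50.7² − 48.28²) = 15.49. Taking the left-of-QA solution: H = (40.98, 20.87).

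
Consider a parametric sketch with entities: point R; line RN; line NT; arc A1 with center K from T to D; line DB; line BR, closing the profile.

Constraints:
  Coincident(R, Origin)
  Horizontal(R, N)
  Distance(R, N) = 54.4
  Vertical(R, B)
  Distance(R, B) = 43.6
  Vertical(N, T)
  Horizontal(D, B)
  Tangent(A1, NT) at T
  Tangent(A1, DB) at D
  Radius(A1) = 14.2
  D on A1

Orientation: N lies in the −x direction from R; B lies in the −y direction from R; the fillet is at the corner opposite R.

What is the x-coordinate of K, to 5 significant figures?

-40.200

R and B share the same x with |RB| = 43.6 and B on the −y side, so B = (0.0000, -43.600). The virtual corner opposite R is at (-54.400, -43.600). Tangency of A1 to NT means the radius KT is perpendicular to NT and A1 meets DB tangentially, so KD is at right angles to DB, with radius 14.2, so the center K sits 14.2 in from both sides at K = (-40.200, -29.400). So K.x = -40.200.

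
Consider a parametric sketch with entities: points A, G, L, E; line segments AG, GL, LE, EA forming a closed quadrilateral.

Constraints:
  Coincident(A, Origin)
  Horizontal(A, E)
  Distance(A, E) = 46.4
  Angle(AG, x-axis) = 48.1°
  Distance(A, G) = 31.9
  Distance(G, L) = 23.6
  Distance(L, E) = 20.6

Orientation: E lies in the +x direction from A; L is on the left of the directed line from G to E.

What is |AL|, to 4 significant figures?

49.17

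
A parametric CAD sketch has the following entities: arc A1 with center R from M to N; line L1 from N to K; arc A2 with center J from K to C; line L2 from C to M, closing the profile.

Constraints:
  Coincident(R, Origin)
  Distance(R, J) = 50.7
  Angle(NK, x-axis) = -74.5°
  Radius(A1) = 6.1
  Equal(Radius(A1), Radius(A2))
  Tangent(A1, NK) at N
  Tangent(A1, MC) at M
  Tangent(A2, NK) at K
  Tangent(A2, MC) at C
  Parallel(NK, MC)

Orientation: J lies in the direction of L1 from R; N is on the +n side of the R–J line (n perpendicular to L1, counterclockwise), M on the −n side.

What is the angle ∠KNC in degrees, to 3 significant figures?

13.5°

Tangency of A1 to both parallel lines with radius 6.1 puts N and M at R ± 6.1·n: N = (5.88, 1.63), M = (-5.88, -1.63). Equal radii place K and C the same way about J: K = J + 6.1·n = (19.4, -47.2), C = J − 6.1·n = (7.67, -50.5). Then cos ∠KNC = NK·NC / (|NK||NC|), giving 13.5°.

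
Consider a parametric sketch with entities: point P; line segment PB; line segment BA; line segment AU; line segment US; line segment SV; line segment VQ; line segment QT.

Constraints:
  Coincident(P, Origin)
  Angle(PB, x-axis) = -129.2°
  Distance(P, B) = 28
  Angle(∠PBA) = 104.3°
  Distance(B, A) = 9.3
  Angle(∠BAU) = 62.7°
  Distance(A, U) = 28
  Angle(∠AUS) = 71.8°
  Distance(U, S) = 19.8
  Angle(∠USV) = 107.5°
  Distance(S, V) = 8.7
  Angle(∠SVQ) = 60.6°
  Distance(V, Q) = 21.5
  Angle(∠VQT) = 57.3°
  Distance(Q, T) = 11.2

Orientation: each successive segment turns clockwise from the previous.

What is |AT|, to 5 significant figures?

30.714

P is at the origin; PB runs at -129.2° with length 28.0, so B = (-17.697, -21.698). ∠PBA = 104.3° gives BA at 155.10° from the x-axis; with |BA| = 9.3, A = (-26.132, -17.783). ∠BAU = 62.7° gives AU at 37.800° from the x-axis; with |AU| = 28.0, U = (-4.0080, -0.62142). ∠AUS = 71.8° gives US at -70.400° from the x-axis; with |US| = 19.8, S = (2.6340, -19.274). ∠USV = 107.5° gives SV at -142.90° from the x-axis; with |SV| = 8.7, V = (-4.3050, -24.522). ∠SVQ = 60.6° gives VQ at 97.700° from the x-axis; with |VQ| = 21.5, Q = (-7.1857, -3.2159). ∠VQT = 57.3° gives QT at -25.000° from the x-axis; with |QT| = 11.2, T = (2.9649, -7.9492). Then |AT| = |T − A| = 30.714.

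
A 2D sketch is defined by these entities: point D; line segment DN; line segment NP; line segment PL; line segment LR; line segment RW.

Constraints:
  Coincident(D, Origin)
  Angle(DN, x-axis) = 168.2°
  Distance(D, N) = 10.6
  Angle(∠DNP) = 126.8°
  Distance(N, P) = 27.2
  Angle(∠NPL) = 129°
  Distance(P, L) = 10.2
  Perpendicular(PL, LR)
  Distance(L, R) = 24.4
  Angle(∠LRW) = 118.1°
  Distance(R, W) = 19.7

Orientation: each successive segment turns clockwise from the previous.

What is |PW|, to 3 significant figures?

34.4

D is at the origin; DN runs at 168.2° with length 10.6, so N = (-10.4, 2.17). ∠DNP = 126.8° gives NP at 115° from the x-axis; with |NP| = 27.2, P = (-21.9, 26.8). ∠NPL = 129.0° gives PL at 64.0° from the x-axis; with |PL| = 10.2, L = (-17.4, 36.0). PL ⟂ LR, so LR runs at -26.0°; with |LR| = 24.4, R = (4.53, 25.3). ∠LRW = 118.1° gives RW at -87.9° from the x-axis; with |RW| = 19.7, W = (5.25, 5.60). Then |PW| = |W − P| = 34.4.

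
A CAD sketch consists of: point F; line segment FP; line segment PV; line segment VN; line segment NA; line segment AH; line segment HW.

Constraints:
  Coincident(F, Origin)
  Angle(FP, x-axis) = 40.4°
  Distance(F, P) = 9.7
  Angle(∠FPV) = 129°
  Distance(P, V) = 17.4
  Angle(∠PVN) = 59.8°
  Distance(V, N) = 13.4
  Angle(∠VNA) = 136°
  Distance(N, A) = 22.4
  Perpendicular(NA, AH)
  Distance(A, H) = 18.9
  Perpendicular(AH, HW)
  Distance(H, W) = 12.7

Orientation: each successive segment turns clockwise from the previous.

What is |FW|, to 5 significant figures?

11.726

F is at the origin; FP runs at 40.4° with length 9.7, so P = (7.3869, 6.2868). ∠FPV = 129.0° gives PV at -10.600° from the x-axis; with |PV| = 17.4, V = (24.490, 3.0860). ∠PVN = 59.8° gives VN at -130.80° from the x-axis; with |VN| = 13.4, N = (15.734, -7.0577). ∠VNA = 136.0° gives NA at -174.80° from the x-axis; with |NA| = 22.4, A = (-6.5736, -9.0879). The perpendicularity gives AH at right angles to NA, so AH runs at 95.200°; with |AH| = 18.9, H = (-8.2866, 9.7343). The perpendicularity gives HW at right angles to AH, so HW runs at 5.2000°; with |HW| = 12.7, W = (4.3611, 10.885). Then |FW| = |W − F| = 11.726.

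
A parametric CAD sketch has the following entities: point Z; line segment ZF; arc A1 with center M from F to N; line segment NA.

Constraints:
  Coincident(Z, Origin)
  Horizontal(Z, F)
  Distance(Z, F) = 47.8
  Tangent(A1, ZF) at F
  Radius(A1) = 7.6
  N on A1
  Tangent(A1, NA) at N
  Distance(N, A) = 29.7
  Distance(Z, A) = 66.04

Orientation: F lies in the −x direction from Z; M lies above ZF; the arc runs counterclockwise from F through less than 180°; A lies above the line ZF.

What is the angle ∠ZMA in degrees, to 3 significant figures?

111°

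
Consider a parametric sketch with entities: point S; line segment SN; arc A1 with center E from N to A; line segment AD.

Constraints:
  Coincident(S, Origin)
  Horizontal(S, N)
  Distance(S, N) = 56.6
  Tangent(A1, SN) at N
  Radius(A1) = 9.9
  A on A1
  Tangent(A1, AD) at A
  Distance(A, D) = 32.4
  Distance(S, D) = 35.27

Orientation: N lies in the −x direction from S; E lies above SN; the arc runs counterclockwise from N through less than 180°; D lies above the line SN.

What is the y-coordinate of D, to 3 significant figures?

24.0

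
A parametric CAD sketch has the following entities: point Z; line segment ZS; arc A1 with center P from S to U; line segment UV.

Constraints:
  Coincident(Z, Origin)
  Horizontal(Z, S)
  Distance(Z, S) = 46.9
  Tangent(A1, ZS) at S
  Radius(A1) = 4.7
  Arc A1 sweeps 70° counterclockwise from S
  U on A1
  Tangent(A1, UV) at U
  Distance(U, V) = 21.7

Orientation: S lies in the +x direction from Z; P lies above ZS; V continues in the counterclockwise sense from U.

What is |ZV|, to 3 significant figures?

63.3

Z is at the origin; Z and S share the same y with |ZS| = 46.9 and S on the +x side, so S = (46.9, 0.00). The tangent condition forces PS to be normal to ZS, so P = S + (0, 4.7) = (46.9, 4.70). On A1, S sits at bearing -90° from P; a 70° counterclockwise sweep puts U at bearing -20°, so U = P + 4.7·(cos -20°, sin -20°) = (51.3, 3.09). The tangent condition forces PU to be normal to UV, so UV runs along (−sin -20°, cos -20°); with |UV| = 21.7, V = (58.7, 23.5). Then |ZV| = |V − Z| = 63.3.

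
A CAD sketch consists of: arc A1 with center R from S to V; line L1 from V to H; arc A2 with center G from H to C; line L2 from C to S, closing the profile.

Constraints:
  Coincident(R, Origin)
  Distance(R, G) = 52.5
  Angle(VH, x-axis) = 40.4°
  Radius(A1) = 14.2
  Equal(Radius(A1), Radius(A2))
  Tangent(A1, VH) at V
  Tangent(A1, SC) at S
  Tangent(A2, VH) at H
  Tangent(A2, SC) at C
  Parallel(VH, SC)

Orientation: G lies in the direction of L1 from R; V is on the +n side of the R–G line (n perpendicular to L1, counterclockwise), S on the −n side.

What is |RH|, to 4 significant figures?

54.39

Tangency of A1 to both parallel lines with radius 14.2 puts V and S at R ± 14.2·n: V = (-9.203, 10.81), S = (9.203, -10.81). Equal radii place H and C the same way about G: H = G + 14.2·n = (30.78, 44.84), C = G − 14.2·n = (49.18, 23.21). Then |RH| = |H − R| = 54.39.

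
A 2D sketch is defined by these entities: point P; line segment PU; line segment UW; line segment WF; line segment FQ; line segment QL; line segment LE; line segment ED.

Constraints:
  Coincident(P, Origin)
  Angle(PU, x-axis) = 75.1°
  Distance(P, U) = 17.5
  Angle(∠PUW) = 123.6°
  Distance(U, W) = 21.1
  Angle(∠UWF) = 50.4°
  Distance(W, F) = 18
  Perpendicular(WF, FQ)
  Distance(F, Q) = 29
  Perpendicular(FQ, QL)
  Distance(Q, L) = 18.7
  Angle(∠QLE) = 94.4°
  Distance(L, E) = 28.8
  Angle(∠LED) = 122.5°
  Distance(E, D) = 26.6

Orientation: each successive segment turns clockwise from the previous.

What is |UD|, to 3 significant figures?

32.3

P is at the origin; PU runs at 75.1° with length 17.5, so U = (4.50, 16.9). ∠PUW = 123.6° gives UW at 18.7° from the x-axis; with |UW| = 21.1, W = (24.5, 23.7). ∠UWF = 50.4° gives WF at -111° from the x-axis; with |WF| = 18.0, F = (18.1, 6.86). The perpendicularity gives FQ at right angles to WF, so FQ runs at 159°; with |FQ| = 29.0, Q = (-9.03, 17.2). FQ is perpendicular to QL, so QL runs at 69.1°; with |QL| = 18.7, L = (-2.36, 34.7). ∠QLE = 94.4° gives LE at -16.5° from the x-axis; with |LE| = 28.8, E = (25.3, 26.5). ∠LED = 122.5° gives ED at -74.0° from the x-axis; with |ED| = 26.6, D = (32.6, 0.927). Then |UD| = |D − U| = 32.3.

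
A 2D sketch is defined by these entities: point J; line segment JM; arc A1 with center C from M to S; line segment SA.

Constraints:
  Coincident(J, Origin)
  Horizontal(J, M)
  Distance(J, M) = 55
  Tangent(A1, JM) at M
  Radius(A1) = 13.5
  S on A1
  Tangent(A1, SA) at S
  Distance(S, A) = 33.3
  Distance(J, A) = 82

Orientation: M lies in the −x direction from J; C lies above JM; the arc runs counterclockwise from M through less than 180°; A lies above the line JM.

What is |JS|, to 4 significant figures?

50.17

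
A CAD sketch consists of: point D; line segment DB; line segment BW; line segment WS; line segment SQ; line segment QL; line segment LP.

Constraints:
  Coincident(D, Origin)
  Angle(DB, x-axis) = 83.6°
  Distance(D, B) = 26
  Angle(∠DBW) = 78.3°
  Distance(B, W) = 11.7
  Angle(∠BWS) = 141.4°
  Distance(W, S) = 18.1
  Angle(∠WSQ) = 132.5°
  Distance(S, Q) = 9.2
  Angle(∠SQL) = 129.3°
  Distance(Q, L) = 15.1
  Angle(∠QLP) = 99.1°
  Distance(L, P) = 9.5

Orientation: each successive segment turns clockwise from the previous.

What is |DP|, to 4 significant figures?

2.714

D is at the origin; DB runs at 83.6° with length 26.0, so B = (2.898, 25.84). ∠DBW = 78.3° gives BW at -18.10° from the x-axis; with |BW| = 11.7, W = (14.02, 22.20). ∠BWS = 141.4° gives WS at -56.70° from the x-axis; with |WS| = 18.1, S = (23.96, 7.075). ∠WSQ = 132.5° gives SQ at -104.2° from the x-axis; with |SQ| = 9.2, Q = (21.70, -1.844). ∠SQL = 129.3° gives QL at -154.9° from the x-axis; with |QL| = 15.1, L = (8.026, -8.249). ∠QLP = 99.1° gives LP at 124.2° from the x-axis; with |LP| = 9.5, P = (2.686, -0.3921). Then |DP| = |P − D| = 2.714.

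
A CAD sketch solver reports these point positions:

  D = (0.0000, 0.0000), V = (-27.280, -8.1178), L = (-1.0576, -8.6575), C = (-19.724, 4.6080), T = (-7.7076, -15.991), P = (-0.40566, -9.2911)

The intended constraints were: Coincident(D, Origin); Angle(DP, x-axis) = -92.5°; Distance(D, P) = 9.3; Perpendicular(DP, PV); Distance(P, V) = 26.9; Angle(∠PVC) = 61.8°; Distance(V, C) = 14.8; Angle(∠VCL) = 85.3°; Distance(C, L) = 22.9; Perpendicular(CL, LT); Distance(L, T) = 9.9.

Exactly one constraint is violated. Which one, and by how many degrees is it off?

Perpendicular(CL, LT) — off by 6.80°.

D = (0.00, 0.00) ✓; DP at -92.50° ✓; |DP| = 9.300 ✓; ∠(DP, PV) = 90.00° ✓; |PV| = 26.90 ✓; ∠PVC = 61.80° ✓; |VC| = 14.80 ✓; ∠VCL = 85.30° ✓; |CL| = 22.90 ✓; ∠(CL, LT) = 96.80° ✗; |LT| = 9.900 ✓.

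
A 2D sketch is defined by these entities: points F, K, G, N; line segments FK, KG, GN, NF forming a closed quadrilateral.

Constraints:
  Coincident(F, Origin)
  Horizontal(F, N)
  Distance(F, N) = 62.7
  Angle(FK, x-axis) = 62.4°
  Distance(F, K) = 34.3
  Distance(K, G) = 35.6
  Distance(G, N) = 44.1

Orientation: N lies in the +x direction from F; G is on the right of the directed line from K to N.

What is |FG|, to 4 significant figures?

19.56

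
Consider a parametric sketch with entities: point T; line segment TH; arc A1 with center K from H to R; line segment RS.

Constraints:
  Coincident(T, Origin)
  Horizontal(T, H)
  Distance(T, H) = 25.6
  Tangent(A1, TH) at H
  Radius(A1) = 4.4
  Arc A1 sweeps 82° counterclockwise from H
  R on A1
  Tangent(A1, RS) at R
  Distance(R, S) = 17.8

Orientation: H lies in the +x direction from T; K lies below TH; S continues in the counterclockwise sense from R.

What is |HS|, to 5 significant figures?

22.479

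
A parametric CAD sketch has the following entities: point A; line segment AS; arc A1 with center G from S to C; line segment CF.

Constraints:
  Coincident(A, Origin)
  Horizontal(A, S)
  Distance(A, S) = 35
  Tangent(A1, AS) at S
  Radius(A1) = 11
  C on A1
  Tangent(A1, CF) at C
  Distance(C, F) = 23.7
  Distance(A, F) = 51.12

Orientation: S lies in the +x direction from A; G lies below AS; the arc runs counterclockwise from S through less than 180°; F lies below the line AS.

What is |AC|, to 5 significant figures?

29.553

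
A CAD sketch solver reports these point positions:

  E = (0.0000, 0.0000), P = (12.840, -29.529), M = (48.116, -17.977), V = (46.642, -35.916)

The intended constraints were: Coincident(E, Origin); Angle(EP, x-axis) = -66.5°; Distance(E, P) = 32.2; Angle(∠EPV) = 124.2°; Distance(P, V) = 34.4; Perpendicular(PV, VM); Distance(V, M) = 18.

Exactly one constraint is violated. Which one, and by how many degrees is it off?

Perpendicular(PV, VM) — off by 6.00°.

E = (0.00, 0.00) ✓; EP at -66.50° ✓; |EP| = 32.20 ✓; ∠EPV = 124.2° ✓; |PV| = 34.40 ✓; ∠(PV, VM) = 96.00° ✗; |VM| = 18.00 ✓.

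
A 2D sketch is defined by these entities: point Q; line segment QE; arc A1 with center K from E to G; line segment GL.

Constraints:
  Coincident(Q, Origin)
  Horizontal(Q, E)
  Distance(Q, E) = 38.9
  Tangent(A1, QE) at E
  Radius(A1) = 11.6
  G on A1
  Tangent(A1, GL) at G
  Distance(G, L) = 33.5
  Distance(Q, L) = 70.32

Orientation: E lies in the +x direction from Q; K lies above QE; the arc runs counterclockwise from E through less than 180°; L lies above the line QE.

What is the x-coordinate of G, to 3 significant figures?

50.3

Checks: |KG| = 11.60 ✓; ∠(KG, GL) = 90.00° ✓; |GL| = 33.50 ✓; |QL| = 70.32 ✓.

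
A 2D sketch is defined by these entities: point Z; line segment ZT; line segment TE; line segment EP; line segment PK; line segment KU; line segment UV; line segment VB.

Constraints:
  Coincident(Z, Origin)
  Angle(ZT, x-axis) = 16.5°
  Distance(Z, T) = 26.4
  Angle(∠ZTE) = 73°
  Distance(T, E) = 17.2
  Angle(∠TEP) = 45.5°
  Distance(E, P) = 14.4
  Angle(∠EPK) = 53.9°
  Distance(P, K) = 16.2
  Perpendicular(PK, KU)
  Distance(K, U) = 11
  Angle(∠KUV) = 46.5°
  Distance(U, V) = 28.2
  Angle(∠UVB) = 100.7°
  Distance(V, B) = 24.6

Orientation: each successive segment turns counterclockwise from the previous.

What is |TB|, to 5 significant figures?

23.859

∠KUV = 46.5° gives UV at -112.40° from the x-axis; with |UV| = 28.2, V = (12.376, -1.6606). ∠UVB = 100.7° gives VB at -33.100° from the x-axis; with |VB| = 24.6, B = (32.984, -15.095). Then |TB| = |B − T| = 23.859.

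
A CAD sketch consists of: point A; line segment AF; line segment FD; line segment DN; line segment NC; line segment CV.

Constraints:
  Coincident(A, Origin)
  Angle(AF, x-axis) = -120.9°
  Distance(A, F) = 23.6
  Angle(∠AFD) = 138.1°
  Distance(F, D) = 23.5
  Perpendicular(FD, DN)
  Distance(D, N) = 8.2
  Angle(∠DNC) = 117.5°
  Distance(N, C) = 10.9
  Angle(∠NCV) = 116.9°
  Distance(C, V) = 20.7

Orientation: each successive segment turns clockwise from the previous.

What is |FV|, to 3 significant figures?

3.22

A is at the origin; AF runs at -120.9° with length 23.6, so F = (-12.1, -20.3). ∠AFD = 138.1° gives FD at -163° from the x-axis; with |FD| = 23.5, D = (-34.6, -27.2). FD ⟂ DN, so DN runs at 107°; with |DN| = 8.2, N = (-37.0, -19.4). ∠DNC = 117.5° gives NC at 44.7° from the x-axis; with |NC| = 10.9, C = (-29.2, -11.7). ∠NCV = 116.9° gives CV at -18.4° from the x-axis; with |CV| = 20.7, V = (-9.60, -18.2). Then |FV| = |V − F| = 3.22.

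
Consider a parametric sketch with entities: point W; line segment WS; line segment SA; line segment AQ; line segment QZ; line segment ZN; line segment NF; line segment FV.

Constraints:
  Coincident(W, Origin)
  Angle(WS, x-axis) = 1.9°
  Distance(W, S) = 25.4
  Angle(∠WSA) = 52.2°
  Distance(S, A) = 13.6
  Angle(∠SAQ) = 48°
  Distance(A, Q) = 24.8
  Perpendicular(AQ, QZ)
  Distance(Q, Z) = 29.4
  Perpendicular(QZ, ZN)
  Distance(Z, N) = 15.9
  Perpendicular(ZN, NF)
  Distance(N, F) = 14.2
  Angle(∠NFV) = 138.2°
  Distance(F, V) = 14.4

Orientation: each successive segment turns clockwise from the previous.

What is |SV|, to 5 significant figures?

10.961

W is at the origin; WS runs at 1.9° with length 25.4, so S = (25.386, 0.84214). ∠WSA = 52.2° gives SA at -125.90° from the x-axis; with |SA| = 13.6, A = (17.411, -10.174). ∠SAQ = 48.0° gives AQ at 102.10° from the x-axis; with |AQ| = 24.8, Q = (12.213, 14.075). The perpendicularity gives QZ at right angles to AQ, so QZ runs at 12.100°; with |QZ| = 29.4, Z = (40.960, 20.237). The perpendicularity gives ZN at right angles to QZ, so ZN runs at -77.900°; with |ZN| = 15.9, N = (44.293, 4.6906). The perpendicularity gives NF at right angles to ZN, so NF runs at -167.90°; with |NF| = 14.2, F = (30.408, 1.7140). ∠NFV = 138.2° gives FV at 150.30° from the x-axis; with |FV| = 14.4, V = (17.900, 8.8487). Then |SV| = |V − S| = 10.961.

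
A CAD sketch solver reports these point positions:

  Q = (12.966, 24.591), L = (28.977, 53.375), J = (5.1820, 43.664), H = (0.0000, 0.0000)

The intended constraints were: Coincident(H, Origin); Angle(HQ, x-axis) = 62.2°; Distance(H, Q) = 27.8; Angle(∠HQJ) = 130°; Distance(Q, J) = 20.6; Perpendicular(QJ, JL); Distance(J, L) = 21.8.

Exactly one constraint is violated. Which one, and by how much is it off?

Distance(J, L) = 21.8 — off by 3.90.

H = (0.00, 0.00) ✓; HQ at 62.20° ✓; |HQ| = 27.80 ✓; ∠HQJ = 130.0° ✓; |QJ| = 20.60 ✓; ∠(QJ, JL) = 90.00° ✓; |JL| = 25.70 ✗.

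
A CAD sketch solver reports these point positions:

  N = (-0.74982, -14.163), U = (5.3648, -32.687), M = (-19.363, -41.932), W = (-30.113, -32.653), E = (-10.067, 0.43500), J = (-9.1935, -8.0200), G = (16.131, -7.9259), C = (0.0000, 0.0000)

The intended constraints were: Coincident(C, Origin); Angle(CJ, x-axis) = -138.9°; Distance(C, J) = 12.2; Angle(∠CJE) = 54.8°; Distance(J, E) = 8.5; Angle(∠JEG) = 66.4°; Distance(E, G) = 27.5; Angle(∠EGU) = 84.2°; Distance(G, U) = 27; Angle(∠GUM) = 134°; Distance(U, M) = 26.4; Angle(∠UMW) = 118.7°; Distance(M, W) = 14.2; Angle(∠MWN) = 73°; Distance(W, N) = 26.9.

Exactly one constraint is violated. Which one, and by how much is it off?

Distance(W, N) = 26.9 — off by 7.80.

C = (0.00, 0.00) ✓; CJ at -138.9° ✓; |CJ| = 12.20 ✓; ∠CJE = 54.80° ✓; |JE| = 8.500 ✓; ∠JEG = 66.40° ✓; |EG| = 27.50 ✓; ∠EGU = 84.20° ✓; |GU| = 27.00 ✓; ∠GUM = 134.0° ✓; |UM| = 26.40 ✓; ∠UMW = 118.7° ✓; |MW| = 14.20 ✓; ∠MWN = 73.00° ✓; |WN| = 34.70 ✗.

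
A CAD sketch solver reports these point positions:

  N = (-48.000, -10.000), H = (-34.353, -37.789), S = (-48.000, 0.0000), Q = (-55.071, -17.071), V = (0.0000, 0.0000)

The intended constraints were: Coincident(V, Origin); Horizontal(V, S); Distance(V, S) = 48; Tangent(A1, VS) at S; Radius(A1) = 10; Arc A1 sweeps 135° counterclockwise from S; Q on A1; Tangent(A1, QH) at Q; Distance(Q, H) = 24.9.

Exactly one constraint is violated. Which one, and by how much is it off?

Distance(Q, H) = 24.9 — off by 4.40.

V = (0.00, 0.00) ✓; V.y = 0.00, S.y = 0.00 ✓; |VS| = 48.00 ✓; ∠(NS, SV) = 90.00° ✓; |NS| = 10.00 ✓; bearing(N→Q) − bearing(N→S) = 135.0° ✓; |NQ| = 10.00 ✓; ∠(NQ, QH) = 90.00° ✓; |QH| = 29.30 ✗.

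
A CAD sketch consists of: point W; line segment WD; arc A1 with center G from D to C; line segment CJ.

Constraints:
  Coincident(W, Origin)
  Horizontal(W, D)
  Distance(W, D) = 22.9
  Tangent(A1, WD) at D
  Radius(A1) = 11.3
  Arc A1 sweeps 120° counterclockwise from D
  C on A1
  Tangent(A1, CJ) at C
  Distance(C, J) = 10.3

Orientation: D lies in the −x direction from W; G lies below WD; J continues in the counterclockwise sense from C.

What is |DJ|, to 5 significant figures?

26.282

On A1, D sits at bearing 90° from G; a 120° counterclockwise sweep puts C at bearing 210°, so C = G + 11.3·(cos 210°, sin 210°) = (-32.686, -16.950). Tangency of A1 to CJ means the radius GC is perpendicular to CJ, so CJ runs along (−sin 210°, cos 210°); with |CJ| = 10.3, J = (-27.536, -25.870). Then |DJ| = |J − D| = 26.282.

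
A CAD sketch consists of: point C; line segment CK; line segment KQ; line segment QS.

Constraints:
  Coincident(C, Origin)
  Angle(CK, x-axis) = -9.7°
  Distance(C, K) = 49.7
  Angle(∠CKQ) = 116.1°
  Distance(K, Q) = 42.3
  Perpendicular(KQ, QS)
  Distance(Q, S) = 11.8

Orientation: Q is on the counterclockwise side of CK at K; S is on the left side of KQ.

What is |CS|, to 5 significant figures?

72.077

C is at the origin; CK runs at -9.7° with length 49.7, so K = 49.7·(cos -9.7°, sin -9.7°) = (48.989, -8.3739). ∠CKQ = 116.1°, so KQ runs at -9.7° + (180° − 116.1°) = 54.200° from the x-axis; with |KQ| = 42.3, Q = K + 42.3·(cos 54.200°, sin 54.200°) = (73.733, 25.934). The perpendicularity gives QS at right angles to KQ; with |QS| = 11.8 on the left of KQ, S = Q + 11.8·(-0.81106, 0.58496) = (64.163, 32.837). Then |CS| = |S − C| = 72.077.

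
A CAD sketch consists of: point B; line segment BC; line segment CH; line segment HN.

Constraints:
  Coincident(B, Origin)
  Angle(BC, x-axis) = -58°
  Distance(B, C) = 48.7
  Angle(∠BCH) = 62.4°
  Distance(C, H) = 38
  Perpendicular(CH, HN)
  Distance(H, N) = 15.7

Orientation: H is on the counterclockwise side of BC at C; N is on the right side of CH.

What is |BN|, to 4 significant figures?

60.85

B is at the origin; BC runs at -58.0° with length 48.7, so C = 48.7·(cos -58.0°, sin -58.0°) = (25.81, -41.30). ∠BCH = 62.4°, so CH runs at -58.0° + (180° − 62.4°) = 59.60° from the x-axis; with |CH| = 38.0, H = C + 38.0·(cos 59.60°, sin 59.60°) = (45.04, -8.524). CH is perpendicular to HN; with |HN| = 15.7 on the right of CH, N = H + 15.7·(0.8625, -0.5060) = (58.58, -16.47). Then |BN| = |N − B| = 60.85.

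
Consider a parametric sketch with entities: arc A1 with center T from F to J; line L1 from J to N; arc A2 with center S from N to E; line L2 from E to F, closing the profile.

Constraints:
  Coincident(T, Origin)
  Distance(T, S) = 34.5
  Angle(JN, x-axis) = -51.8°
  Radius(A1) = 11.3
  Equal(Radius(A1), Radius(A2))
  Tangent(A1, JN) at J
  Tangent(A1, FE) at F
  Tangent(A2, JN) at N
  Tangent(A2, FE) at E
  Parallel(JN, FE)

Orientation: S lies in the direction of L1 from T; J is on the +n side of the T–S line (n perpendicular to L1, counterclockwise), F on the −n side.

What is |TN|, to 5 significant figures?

36.303

The slot axis is L1's direction at -51.8°, so u = (cos -51.8°, sin -51.8°) = (0.61841, -0.78586) and n = (−sin -51.8°, cos -51.8°) = (0.78586, 0.61841). T is at the origin and S lies 34.5 along u from T, so S = 34.5·u = (21.335, -27.112). Tangency of A1 to both parallel lines with radius 11.3 puts J and F at T ± 11.3·n: J = (8.8802, 6.9880), F = (-8.8802, -6.9880). Equal radii place N and E the same way about S: N = S + 11.3·n = (30.215, -20.124), E = S − 11.3·n = (12.455, -34.100). Then |TN| = |N − T| = 36.303.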